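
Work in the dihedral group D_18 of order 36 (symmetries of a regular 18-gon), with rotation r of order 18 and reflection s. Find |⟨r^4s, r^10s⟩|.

6

|⟨r^4s⟩| = 2 and |⟨r^10s⟩| = 2, so |H| is a multiple of lcm(2, 2) = 2 and divides |G| = 36.
Closing under the operation: H = {e, r^6, r^12, r^4s, r^10s, r^16s}, so |H| = 6.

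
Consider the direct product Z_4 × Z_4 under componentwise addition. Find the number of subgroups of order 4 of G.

7

|G| = 16 and 4 | 16, so subgroups of order 4 are possible by Lagrange.
The subgroups of order 4 are: {(0,0), (0,1), (0,2), (0,3)}; {(0,0), (0,2), (2,0), (2,2)}; {(0,0), (0,2), (2,1), (2,3)}; {(0,0), (1,0), (2,0), (3,0)}; … (7 in all).
So G has 7 subgroups of order 4.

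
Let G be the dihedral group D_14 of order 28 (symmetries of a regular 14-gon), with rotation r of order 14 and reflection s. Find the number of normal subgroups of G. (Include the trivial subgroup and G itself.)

7

G has 28 subgroups. Checking conjugation-invariance by order — order 1: 1/1 normal; order 2: 1/15 normal; order 4: 0/7 normal; order 7: 1/1 normal; order 14: 3/3 normal; order 28: 1/1 normal.
Total normal subgroups: 7.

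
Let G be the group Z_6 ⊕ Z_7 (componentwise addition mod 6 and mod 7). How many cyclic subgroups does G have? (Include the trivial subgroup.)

8

A cyclic subgroup of order d is generated by each of its φ(d) elements of order d, so the cyclic subgroups of order d number (#elements of order d)/φ(d).
Cyclic subgroups by order — order 1: 1; order 2: 1; order 3: 1; order 6: 1; order 7: 1; order 14: 1; order 21: 1; order 42: 1.
Total: 8.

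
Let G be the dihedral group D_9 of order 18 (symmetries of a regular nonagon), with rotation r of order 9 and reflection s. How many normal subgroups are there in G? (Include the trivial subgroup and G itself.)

G has 16 subgroups. Checking conjugation-invariance by order — order 1: 1/1 normal; order 2: 0/9 normal; order 3: 1/1 normal; order 6: 0/3 normal; order 9: 1/1 normal; order 18: 1/1 normal.
Total normal subgroups: 4.

4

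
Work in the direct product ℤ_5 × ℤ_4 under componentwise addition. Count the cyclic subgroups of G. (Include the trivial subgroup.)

6

A cyclic subgroup of order d is generated by each of its φ(d) elements of order d, so the cyclic subgroups of order d number (#elements of order d)/φ(d).
Cyclic subgroups by order — order 1: 1; order 2: 1; order 4: 1; order 5: 1; order 10: 1; order 20: 1.
Total: 6.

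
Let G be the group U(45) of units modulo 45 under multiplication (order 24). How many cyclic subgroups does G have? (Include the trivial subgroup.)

12

Group the elements of G by the cyclic subgroup they generate; each cyclic subgroup of order d accounts for φ(d) elements.
Cyclic subgroups by order — order 1: 1; order 2: 3; order 3: 1; order 4: 2; order 6: 3; order 12: 2.
Total: 12.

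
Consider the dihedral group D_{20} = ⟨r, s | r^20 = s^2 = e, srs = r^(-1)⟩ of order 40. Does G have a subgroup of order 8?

Yes

8 | 40. A subgroup of order 8 is {e, r^5, r^10, r^15, s, r^5s, r^10s, r^15s}.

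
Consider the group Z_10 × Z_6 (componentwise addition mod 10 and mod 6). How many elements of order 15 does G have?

8

An element (a,b) has order lcm(ord(a), ord(b)); count pairs with lcm equal to 15.
Enumerating gives 8 such elements.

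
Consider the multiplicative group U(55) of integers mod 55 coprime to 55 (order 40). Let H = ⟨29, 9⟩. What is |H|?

20

|⟨29⟩| = 10 and |⟨9⟩| = 10, so |H| is a multiple of lcm(10, 10) = 10 and divides |G| = 40.
Closing under the operation: H = {1, 4, 6, 9, 14, 16, 19, 21, 24, 26, 29, 31, 34, 36, 39, 41, 46, 49, 51, 54}, so |H| = 20.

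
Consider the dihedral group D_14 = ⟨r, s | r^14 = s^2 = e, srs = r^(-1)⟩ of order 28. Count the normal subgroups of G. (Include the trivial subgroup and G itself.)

7

G has 28 subgroups. Checking conjugation-invariance by order — order 1: 1/1 normal; order 2: 1/15 normal; order 4: 0/7 normal; order 7: 1/1 normal; order 14: 3/3 normal; order 28: 1/1 normal.
Total normal subgroups: 7.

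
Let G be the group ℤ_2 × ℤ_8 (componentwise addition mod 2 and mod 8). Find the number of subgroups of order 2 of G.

3

|G| = 16 and 2 | 16, so subgroups of order 2 are possible by Lagrange.
The subgroups of order 2 are: {(0,0), (0,4)}; {(0,0), (1,0)}; {(0,0), (1,4)}.
So G has 3 subgroups of order 2.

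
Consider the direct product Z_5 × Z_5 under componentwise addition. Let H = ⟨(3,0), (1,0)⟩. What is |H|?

5

|⟨(3,0)⟩| = 5 and |⟨(1,0)⟩| = 5, so |H| is a multiple of lcm(5, 5) = 5 and divides |G| = 25.
Closing under the operation: H = {(0,0), (1,0), (2,0), (3,0), (4,0)}, so |H| = 5.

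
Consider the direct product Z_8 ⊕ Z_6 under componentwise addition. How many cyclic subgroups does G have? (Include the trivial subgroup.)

A cyclic subgroup of order d is generated by each of its φ(d) elements of order d, so the cyclic subgroups of order d number (#elements of order d)/φ(d).
Cyclic subgroups by order — order 1: 1; order 2: 3; order 3: 1; order 4: 2; order 6: 3; order 8: 2; order 12: 2; order 24: 2.
Total: 16.

16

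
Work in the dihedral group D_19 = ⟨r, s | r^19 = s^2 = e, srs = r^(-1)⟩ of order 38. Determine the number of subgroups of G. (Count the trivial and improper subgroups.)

22

|G| = 38, so by Lagrange every subgroup order divides 38. Divisors: 1, 2, 19, 38.
Subgroups by order — order 1: 1; order 2: 19; order 19: 1; order 38: 1.
Total: 1 + 19 + 1 + 1 = 22.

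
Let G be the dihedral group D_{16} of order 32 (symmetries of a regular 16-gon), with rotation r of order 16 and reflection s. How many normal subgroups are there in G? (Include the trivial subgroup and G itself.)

G has 36 subgroups. Checking conjugation-invariance by order — order 1: 1/1 normal; order 2: 1/17 normal; order 4: 1/9 normal; order 8: 1/5 normal; order 16: 3/3 normal; order 32: 1/1 normal.
Total normal subgroups: 8.

8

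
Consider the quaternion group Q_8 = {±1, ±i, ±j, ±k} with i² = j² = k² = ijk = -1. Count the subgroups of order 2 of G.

1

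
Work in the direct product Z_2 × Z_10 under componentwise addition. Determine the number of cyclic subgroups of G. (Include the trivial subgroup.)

8

Group the elements of G by the cyclic subgroup they generate; each cyclic subgroup of order d accounts for φ(d) elements.
Cyclic subgroups by order — order 1: 1; order 2: 3; order 5: 1; order 10: 3.
Total: 8.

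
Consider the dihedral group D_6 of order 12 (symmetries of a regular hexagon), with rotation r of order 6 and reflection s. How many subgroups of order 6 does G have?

3

|G| = 12 and 6 | 12, so subgroups of order 6 are possible by Lagrange.
The subgroups of order 6 are: {e, r, r^2, r^3, r^4, r^5}; {e, r^2, r^4, s, r^2s, r^4s}; {e, r^2, r^4, rs, r^3s, r^5s}.
So G has 3 subgroups of order 6.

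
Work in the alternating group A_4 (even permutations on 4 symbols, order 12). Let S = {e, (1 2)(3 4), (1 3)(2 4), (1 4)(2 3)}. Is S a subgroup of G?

|S| = 4 divides |G| = 12, consistent with Lagrange.
S contains the identity, every element's inverse is in S, and S is closed under ∘: it is a subgroup.

Yes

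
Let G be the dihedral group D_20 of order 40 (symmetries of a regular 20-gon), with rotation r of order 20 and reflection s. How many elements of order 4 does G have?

The elements of order 4 are: r^5, r^15.
That's 2.

2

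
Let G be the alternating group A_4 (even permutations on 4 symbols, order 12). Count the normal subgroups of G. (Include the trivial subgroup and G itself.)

3

G has 10 subgroups. Checking conjugation-invariance by order — order 1: 1/1 normal; order 2: 0/3 normal; order 3: 0/4 normal; order 4: 1/1 normal; order 12: 1/1 normal.
Total normal subgroups: 3.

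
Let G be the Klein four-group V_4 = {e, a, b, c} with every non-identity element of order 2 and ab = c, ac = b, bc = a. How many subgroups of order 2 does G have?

3

|G| = 4 and 2 | 4, so subgroups of order 2 are possible by Lagrange.
The subgroups of order 2 are: {e, a}; {e, b}; {e, c}.
So G has 3 subgroups of order 2.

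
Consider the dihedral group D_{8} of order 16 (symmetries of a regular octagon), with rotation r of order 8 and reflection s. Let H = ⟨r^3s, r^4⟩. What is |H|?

4

|⟨r^3s⟩| = 2 and |⟨r^4⟩| = 2, so |H| is a multiple of lcm(2, 2) = 2 and divides |G| = 16.
Closing under the operation: H = {e, r^4, r^3s, r^7s}, so |H| = 4.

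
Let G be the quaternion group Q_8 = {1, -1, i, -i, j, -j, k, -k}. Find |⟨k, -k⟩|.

|⟨k⟩| = 4 and |⟨-k⟩| = 4, so |H| is a multiple of lcm(4, 4) = 4 and divides |G| = 8.
Closing under the operation: H = {1, -1, k, -k}, so |H| = 4.

4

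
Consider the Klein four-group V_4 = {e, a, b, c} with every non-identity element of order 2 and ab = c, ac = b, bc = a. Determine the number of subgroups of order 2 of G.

|G| = 4 and 2 | 4, so subgroups of order 2 are possible by Lagrange.
The subgroups of order 2 are: {e, a}; {e, b}; {e, c}.
So G has 3 subgroups of order 2.

3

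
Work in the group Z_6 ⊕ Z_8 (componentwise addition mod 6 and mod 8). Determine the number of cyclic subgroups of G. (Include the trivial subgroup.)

Group the elements of G by the cyclic subgroup they generate; each cyclic subgroup of order d accounts for φ(d) elements.
Cyclic subgroups by order — order 1: 1; order 2: 3; order 3: 1; order 4: 2; order 6: 3; order 8: 2; order 12: 2; order 24: 2.
Total: 16.

16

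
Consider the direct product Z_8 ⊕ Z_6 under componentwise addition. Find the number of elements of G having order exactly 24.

16

An element (a,b) has order lcm(ord(a), ord(b)); count pairs with lcm equal to 24.
Enumerating gives 16 such elements.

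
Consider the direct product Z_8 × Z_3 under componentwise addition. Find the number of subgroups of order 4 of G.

1

|G| = 24 and 4 | 24, so subgroups of order 4 are possible by Lagrange.
The subgroups of order 4 are: {(0,0), (2,0), (4,0), (6,0)}.
So G has 1 subgroup of order 4.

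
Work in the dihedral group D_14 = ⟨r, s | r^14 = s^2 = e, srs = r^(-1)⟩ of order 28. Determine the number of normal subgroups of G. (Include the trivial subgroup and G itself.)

7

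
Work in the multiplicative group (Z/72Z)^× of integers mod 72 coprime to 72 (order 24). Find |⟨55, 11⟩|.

|⟨55⟩| = 2 and |⟨11⟩| = 6, so |H| is a multiple of lcm(2, 6) = 6 and divides |G| = 24.
Closing under the operation: H = {1, 5, 7, 11, 25, 29, 31, 35, 49, 53, 55, 59}, so |H| = 12.

12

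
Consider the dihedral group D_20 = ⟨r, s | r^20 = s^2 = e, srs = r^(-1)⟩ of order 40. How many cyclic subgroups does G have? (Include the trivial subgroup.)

26

Each element a generates a cyclic subgroup ⟨a⟩; distinct elements may generate the same one (a cyclic group of order d has φ(d) generators).
Cyclic subgroups by order — order 1: 1; order 2: 21; order 4: 1; order 5: 1; order 10: 1; order 20: 1.
Total: 26.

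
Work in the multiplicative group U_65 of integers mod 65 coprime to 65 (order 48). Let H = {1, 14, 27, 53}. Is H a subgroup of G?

Yes

|H| = 4 divides |G| = 48, consistent with Lagrange.
H contains the identity, every element's inverse is in H, and H is closed under ·: it is a subgroup.
In fact H = ⟨27⟩.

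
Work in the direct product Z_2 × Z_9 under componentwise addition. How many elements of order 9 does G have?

An element (a,b) has order lcm(ord(a), ord(b)); count pairs with lcm equal to 9.
Enumerating gives 6 such elements.

6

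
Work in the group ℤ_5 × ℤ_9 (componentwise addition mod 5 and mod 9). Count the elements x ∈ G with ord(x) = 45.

An element (a,b) has order lcm(ord(a), ord(b)); count pairs with lcm equal to 45.
Enumerating gives 24 such elements.

24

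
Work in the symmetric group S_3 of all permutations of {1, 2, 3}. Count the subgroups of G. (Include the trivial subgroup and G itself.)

|G| = 6, so by Lagrange every subgroup order divides 6. Divisors: 1, 2, 3, 6.
Subgroups by order — order 1: 1; order 2: 3; order 3: 1; order 6: 1.
Total: 1 + 3 + 1 + 1 = 6.

6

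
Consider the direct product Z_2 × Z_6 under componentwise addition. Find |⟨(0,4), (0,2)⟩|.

|⟨(0,4)⟩| = 3 and |⟨(0,2)⟩| = 3, so |H| is a multiple of lcm(3, 3) = 3 and divides |G| = 12.
Closing under the operation: H = {(0,0), (0,2), (0,4)}, so |H| = 3.

3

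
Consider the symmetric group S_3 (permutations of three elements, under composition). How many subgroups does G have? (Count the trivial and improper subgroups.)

6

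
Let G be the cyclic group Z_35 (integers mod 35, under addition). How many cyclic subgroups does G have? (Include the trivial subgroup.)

A cyclic subgroup of order d is generated by each of its φ(d) elements of order d, so the cyclic subgroups of order d number (#elements of order d)/φ(d).
Cyclic subgroups by order — order 1: 1; order 5: 1; order 7: 1; order 35: 1.
Total: 4.

4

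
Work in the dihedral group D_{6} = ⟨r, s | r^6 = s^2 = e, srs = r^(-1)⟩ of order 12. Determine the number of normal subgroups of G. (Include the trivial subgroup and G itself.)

G has 16 subgroups. Checking conjugation-invariance by order — order 1: 1/1 normal; order 2: 1/7 normal; order 3: 1/1 normal; order 4: 0/3 normal; order 6: 3/3 normal; order 12: 1/1 normal.
Total normal subgroups: 7.

7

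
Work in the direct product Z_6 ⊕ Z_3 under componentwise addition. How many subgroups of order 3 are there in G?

|G| = 18 and 3 | 18, so subgroups of order 3 are possible by Lagrange.
The subgroups of order 3 are: {(0,0), (0,1), (0,2)}; {(0,0), (2,0), (4,0)}; {(0,0), (2,1), (4,2)}; {(0,0), (2,2), (4,1)}.
So G has 4 subgroups of order 3.

4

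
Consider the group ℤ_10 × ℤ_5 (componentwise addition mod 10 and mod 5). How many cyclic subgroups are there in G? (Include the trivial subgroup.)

14

A cyclic subgroup of order d is generated by each of its φ(d) elements of order d, so the cyclic subgroups of order d number (#elements of order d)/φ(d).
Cyclic subgroups by order — order 1: 1; order 2: 1; order 5: 6; order 10: 6.
Total: 14.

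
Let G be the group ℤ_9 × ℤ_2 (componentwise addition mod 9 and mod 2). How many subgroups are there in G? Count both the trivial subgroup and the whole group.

6

|G| = 18, so by Lagrange every subgroup order divides 18. Divisors: 1, 2, 3, 6, 9, 18.
Subgroups by order — order 1: 1; order 2: 1; order 3: 1; order 6: 1; order 9: 1; order 18: 1.
Total: 1 + 1 + 1 + 1 + 1 + 1 = 6.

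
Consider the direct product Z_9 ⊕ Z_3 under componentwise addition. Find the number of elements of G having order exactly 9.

An element (a,b) has order lcm(ord(a), ord(b)); count pairs with lcm equal to 9.
Enumerating gives 18 such elements.

18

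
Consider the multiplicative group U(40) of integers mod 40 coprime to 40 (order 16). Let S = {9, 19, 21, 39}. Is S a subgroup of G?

The identity 1 ∉ S, so S is not a subgroup.

No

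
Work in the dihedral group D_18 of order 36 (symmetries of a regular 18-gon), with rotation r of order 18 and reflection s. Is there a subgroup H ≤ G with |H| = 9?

9 | 36. A subgroup of order 9 is {e, r^2, r^4, r^6, r^8, r^10, r^12, r^14, r^16}.

Yes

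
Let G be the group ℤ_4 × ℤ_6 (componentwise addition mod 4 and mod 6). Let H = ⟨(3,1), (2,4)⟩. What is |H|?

|⟨(3,1)⟩| = 12 and |⟨(2,4)⟩| = 6, so |H| is a multiple of lcm(12, 6) = 12 and divides |G| = 24.
Closing under the operation: H = {(0,0), (0,2), (0,4), (1,1), (1,3), (1,5), (2,0), (2,2), (2,4), (3,1), (3,3), (3,5)}, so |H| = 12.

12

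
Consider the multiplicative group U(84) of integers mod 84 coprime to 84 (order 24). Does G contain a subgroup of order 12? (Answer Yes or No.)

12 | 24. A subgroup of order 12 is {1, 11, 13, 23, 25, 37, 47, 59, 61, 71, 73, 83}.

Yes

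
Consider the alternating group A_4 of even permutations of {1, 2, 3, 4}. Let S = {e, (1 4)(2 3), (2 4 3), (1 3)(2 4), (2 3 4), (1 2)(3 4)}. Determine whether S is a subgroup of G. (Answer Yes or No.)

No

Closure fails: (2 4 3) ∘ (1 2)(3 4) = (1 4 2) ∉ S. So S is not a subgroup.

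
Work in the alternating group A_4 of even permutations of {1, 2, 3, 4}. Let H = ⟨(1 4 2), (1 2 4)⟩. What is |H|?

|⟨(1 4 2)⟩| = 3 and |⟨(1 2 4)⟩| = 3, so |H| is a multiple of lcm(3, 3) = 3 and divides |G| = 12.
Closing under the operation: H = {e, (1 2 4), (1 4 2)}, so |H| = 3.

3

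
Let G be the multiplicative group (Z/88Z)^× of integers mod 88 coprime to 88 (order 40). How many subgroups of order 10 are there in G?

|G| = 40 and 10 | 40, so subgroups of order 10 are possible by Lagrange.
The subgroups of order 10 are: {1, 9, 13, 21, 25, 29, 49, 61, 81, 85}; {1, 9, 15, 23, 25, 31, 47, 49, 71, 81}; {1, 9, 17, 25, 41, 49, 57, 65, 73, 81}; {1, 9, 19, 25, 35, 43, 49, 51, 81, 83}; … (7 in all).
So G has 7 subgroups of order 10.

7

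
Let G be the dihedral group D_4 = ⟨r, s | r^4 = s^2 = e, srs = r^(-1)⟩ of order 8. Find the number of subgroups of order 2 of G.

5

|G| = 8 and 2 | 8, so subgroups of order 2 are possible by Lagrange.
The subgroups of order 2 are: {e, r^2}; {e, r^2s}; {e, r^3s}; {e, rs}; … (5 in all).
So G has 5 subgroups of order 2.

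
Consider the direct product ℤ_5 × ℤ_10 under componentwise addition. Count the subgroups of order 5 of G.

|G| = 50 and 5 | 50, so subgroups of order 5 are possible by Lagrange.
The subgroups of order 5 are: {(0,0), (0,2), (0,4), (0,6), (0,8)}; {(0,0), (1,0), (2,0), (3,0), (4,0)}; {(0,0), (1,2), (2,4), (3,6), (4,8)}; {(0,0), (1,4), (2,8), (3,2), (4,6)}; … (6 in all).
So G has 6 subgroups of order 5.

6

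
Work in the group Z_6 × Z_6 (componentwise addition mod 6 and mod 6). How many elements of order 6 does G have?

24

An element (a,b) has order lcm(ord(a), ord(b)); count pairs with lcm equal to 6.
Enumerating gives 24 such elements.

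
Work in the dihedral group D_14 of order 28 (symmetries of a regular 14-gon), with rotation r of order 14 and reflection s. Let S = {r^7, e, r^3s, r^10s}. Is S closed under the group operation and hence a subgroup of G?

Yes

|S| = 4 divides |G| = 28, consistent with Lagrange.
S contains the identity, every element's inverse is in S, and S is closed under ·: it is a subgroup.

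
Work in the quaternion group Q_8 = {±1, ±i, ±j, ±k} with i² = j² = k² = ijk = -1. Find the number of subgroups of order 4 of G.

|G| = 8 and 4 | 8, so subgroups of order 4 are possible by Lagrange.
The subgroups of order 4 are: {1, -1, i, -i}; {1, -1, j, -j}; {1, -1, k, -k}.
So G has 3 subgroups of order 4.

3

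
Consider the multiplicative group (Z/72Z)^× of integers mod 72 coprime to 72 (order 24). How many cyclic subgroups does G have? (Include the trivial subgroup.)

16

A cyclic subgroup of order d is generated by each of its φ(d) elements of order d, so the cyclic subgroups of order d number (#elements of order d)/φ(d).
Cyclic subgroups by order — order 1: 1; order 2: 7; order 3: 1; order 6: 7.
Total: 16.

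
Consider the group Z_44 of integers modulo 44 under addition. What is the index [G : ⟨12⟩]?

|⟨12⟩| = 11 and |G| = 44.
By Lagrange, [G : H] = |G|/|H| = 44/11 = 4.

4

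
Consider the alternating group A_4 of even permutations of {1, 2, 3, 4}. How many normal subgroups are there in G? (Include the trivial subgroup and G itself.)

G has 10 subgroups. Checking conjugation-invariance by order — order 1: 1/1 normal; order 2: 0/3 normal; order 3: 0/4 normal; order 4: 1/1 normal; order 12: 1/1 normal.
Total normal subgroups: 3.

3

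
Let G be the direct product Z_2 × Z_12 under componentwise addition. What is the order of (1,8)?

The order of (1,8) in Z_2 × Z_12 is lcm(ord(1) in Z_2, ord(8) in Z_12).
ord(1) = 2 and ord(8) = 3, so |⟨(1,8)⟩| = lcm(2, 3) = 6.

6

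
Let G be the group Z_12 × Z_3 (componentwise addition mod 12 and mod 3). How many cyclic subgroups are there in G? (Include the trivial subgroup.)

A cyclic subgroup of order d is generated by each of its φ(d) elements of order d, so the cyclic subgroups of order d number (#elements of order d)/φ(d).
Cyclic subgroups by order — order 1: 1; order 2: 1; order 3: 4; order 4: 1; order 6: 4; order 12: 4.
Total: 15.

15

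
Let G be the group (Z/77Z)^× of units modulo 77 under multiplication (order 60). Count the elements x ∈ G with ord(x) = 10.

Enumerating element orders in G gives 12 elements of order 10.

12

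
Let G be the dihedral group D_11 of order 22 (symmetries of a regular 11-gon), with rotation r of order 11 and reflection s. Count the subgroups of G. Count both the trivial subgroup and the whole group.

14

|G| = 22, so by Lagrange every subgroup order divides 22. Divisors: 1, 2, 11, 22.
Subgroups by order — order 1: 1; order 2: 11; order 11: 1; order 22: 1.
Total: 1 + 11 + 1 + 1 = 14.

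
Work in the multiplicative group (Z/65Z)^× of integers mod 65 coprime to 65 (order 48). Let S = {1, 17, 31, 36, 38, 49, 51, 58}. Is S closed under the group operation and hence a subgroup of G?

49 ∈ S but its inverse 4 ∉ S, so S is not a subgroup.

No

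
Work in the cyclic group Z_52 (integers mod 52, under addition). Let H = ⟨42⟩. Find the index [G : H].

|⟨42⟩| = 26 and |G| = 52.
By Lagrange, [G : H] = |G|/|H| = 52/26 = 2.

2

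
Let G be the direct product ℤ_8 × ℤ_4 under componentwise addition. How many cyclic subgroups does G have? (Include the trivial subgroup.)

Each element a generates a cyclic subgroup ⟨a⟩; distinct elements may generate the same one (a cyclic group of order d has φ(d) generators).
Cyclic subgroups by order — order 1: 1; order 2: 3; order 4: 6; order 8: 4.
Total: 14.

14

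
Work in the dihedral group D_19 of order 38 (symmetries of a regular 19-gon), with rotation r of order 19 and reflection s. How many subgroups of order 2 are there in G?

19

|G| = 38 and 2 | 38, so subgroups of order 2 are possible by Lagrange.
The subgroups of order 2 are: {e, r^10s}; {e, r^11s}; {e, r^12s}; {e, r^13s}; … (19 in all).
So G has 19 subgroups of order 2.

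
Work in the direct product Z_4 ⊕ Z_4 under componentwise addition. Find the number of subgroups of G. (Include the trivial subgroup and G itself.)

15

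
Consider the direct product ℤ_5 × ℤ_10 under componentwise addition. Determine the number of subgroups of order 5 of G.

6

|G| = 50 and 5 | 50, so subgroups of order 5 are possible by Lagrange.
The subgroups of order 5 are: {(0,0), (0,2), (0,4), (0,6), (0,8)}; {(0,0), (1,0), (2,0), (3,0), (4,0)}; {(0,0), (1,2), (2,4), (3,6), (4,8)}; {(0,0), (1,4), (2,8), (3,2), (4,6)}; … (6 in all).
So G has 6 subgroups of order 5.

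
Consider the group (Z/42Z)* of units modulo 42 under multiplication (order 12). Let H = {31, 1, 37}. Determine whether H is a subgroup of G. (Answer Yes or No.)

37 ∈ H but its inverse 25 ∉ H, so H is not a subgroup.

No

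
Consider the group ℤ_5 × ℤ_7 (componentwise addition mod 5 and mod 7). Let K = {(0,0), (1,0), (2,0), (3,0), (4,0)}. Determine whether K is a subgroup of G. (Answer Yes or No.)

Yes

|K| = 5 divides |G| = 35, consistent with Lagrange.
K contains the identity, every element's inverse is in K, and K is closed under +: it is a subgroup.
In fact K = ⟨(4,0)⟩.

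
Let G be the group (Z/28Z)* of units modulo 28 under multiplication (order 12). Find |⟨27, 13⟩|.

4

|⟨27⟩| = 2 and |⟨13⟩| = 2, so |H| is a multiple of lcm(2, 2) = 2 and divides |G| = 12.
Closing under the operation: H = {1, 13, 15, 27}, so |H| = 4.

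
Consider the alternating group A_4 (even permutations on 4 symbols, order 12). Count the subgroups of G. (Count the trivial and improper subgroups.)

10

|G| = 12, so by Lagrange every subgroup order divides 12. Divisors: 1, 2, 3, 4, 6, 12.
Subgroups by order — order 1: 1; order 2: 3; order 3: 4; order 4: 1; order 6: 0; order 12: 1.
Total: 1 + 3 + 4 + 1 + 0 + 1 = 10.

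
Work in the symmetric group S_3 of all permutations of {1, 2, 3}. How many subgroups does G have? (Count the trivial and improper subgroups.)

|G| = 6, so by Lagrange every subgroup order divides 6. Divisors: 1, 2, 3, 6.
Subgroups by order — order 1: 1; order 2: 3; order 3: 1; order 6: 1.
Total: 1 + 3 + 1 + 1 = 6.

6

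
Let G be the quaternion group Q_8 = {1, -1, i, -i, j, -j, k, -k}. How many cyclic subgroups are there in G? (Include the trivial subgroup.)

Each element a generates a cyclic subgroup ⟨a⟩; distinct elements may generate the same one (a cyclic group of order d has φ(d) generators).
Cyclic subgroups by order — order 1: 1; order 2: 1; order 4: 3.
Total: 5.

5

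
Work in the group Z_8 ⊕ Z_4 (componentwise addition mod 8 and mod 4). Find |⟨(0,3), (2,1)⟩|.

16

|⟨(0,3)⟩| = 4 and |⟨(2,1)⟩| = 4, so |H| is a multiple of lcm(4, 4) = 4 and divides |G| = 32.
Closing under the operation: H = {(0,0), (0,1), (0,2), (0,3), (2,0), (2,1), (2,2), (2,3), (4,0), (4,1), (4,2), (4,3), (6,0), (6,1), (6,2), (6,3)}, so |H| = 16.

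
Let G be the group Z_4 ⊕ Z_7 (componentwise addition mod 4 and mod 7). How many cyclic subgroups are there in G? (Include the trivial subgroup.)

6

A cyclic subgroup of order d is generated by each of its φ(d) elements of order d, so the cyclic subgroups of order d number (#elements of order d)/φ(d).
Cyclic subgroups by order — order 1: 1; order 2: 1; order 4: 1; order 7: 1; order 14: 1; order 28: 1.
Total: 6.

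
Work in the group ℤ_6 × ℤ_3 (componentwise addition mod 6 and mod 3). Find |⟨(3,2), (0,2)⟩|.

|⟨(3,2)⟩| = 6 and |⟨(0,2)⟩| = 3, so |H| is a multiple of lcm(6, 3) = 6 and divides |G| = 18.
Closing under the operation: H = {(0,0), (0,1), (0,2), (3,0), (3,1), (3,2)}, so |H| = 6.

6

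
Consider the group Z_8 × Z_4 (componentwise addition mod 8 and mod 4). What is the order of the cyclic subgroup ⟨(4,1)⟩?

4

The order of (4,1) in Z_8 × Z_4 is lcm(ord(4) in Z_8, ord(1) in Z_4).
ord(4) = 2 and ord(1) = 4, so |⟨(4,1)⟩| = lcm(2, 4) = 4.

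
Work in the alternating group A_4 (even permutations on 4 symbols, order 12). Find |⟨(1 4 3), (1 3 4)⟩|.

3

|⟨(1 4 3)⟩| = 3 and |⟨(1 3 4)⟩| = 3, so |H| is a multiple of lcm(3, 3) = 3 and divides |G| = 12.
Closing under the operation: H = {e, (1 3 4), (1 4 3)}, so |H| = 3.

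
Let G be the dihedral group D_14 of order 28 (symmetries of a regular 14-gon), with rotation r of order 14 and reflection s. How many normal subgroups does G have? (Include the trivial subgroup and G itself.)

G has 28 subgroups. Checking conjugation-invariance by order — order 1: 1/1 normal; order 2: 1/15 normal; order 4: 0/7 normal; order 7: 1/1 normal; order 14: 3/3 normal; order 28: 1/1 normal.
Total normal subgroups: 7.

7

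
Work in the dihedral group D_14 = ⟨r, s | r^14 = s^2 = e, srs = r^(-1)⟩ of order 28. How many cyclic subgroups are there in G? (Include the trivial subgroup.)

18

A cyclic subgroup of order d is generated by each of its φ(d) elements of order d, so the cyclic subgroups of order d number (#elements of order d)/φ(d).
Cyclic subgroups by order — order 1: 1; order 2: 15; order 7: 1; order 14: 1.
Total: 18.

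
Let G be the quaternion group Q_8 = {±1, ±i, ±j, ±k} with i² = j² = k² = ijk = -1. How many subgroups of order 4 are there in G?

3

|G| = 8 and 4 | 8, so subgroups of order 4 are possible by Lagrange.
The subgroups of order 4 are: {1, -1, i, -i}; {1, -1, j, -j}; {1, -1, k, -k}.
So G has 3 subgroups of order 4.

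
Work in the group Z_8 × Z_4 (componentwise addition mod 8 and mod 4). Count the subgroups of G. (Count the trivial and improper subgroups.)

22

|G| = 32, so by Lagrange every subgroup order divides 32. Divisors: 1, 2, 4, 8, 16, 32.
Subgroups by order — order 1: 1; order 2: 3; order 4: 7; order 8: 7; order 16: 3; order 32: 1.
Total: 1 + 3 + 7 + 7 + 3 + 1 = 22.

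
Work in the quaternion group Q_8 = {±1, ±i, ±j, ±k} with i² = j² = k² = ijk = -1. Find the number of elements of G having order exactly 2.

The elements of order 2 are: -1.
That's 1.

1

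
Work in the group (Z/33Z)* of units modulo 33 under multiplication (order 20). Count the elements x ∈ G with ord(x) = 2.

The elements of order 2 are: 10, 23, 32.
That's 3.

3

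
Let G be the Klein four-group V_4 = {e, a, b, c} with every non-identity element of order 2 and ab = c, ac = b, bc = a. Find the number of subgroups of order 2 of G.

3

|G| = 4 and 2 | 4, so subgroups of order 2 are possible by Lagrange.
The subgroups of order 2 are: {e, a}; {e, b}; {e, c}.
So G has 3 subgroups of order 2.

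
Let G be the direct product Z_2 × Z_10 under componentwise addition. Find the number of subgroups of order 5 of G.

|G| = 20 and 5 | 20, so subgroups of order 5 are possible by Lagrange.
The subgroups of order 5 are: {(0,0), (0,2), (0,4), (0,6), (0,8)}.
So G has 1 subgroup of order 5.

1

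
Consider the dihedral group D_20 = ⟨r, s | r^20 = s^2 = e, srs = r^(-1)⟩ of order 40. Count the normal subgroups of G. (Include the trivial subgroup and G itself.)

G has 48 subgroups. Checking conjugation-invariance by order — order 1: 1/1 normal; order 2: 1/21 normal; order 4: 1/11 normal; order 5: 1/1 normal; order 8: 0/5 normal; order 10: 1/5 normal; order 20: 3/3 normal; order 40: 1/1 normal.
Total normal subgroups: 9.

9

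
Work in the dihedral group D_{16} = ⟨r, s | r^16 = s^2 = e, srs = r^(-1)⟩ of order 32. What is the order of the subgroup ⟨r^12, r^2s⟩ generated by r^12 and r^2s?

8

|⟨r^12⟩| = 4 and |⟨r^2s⟩| = 2, so |H| is a multiple of lcm(4, 2) = 4 and divides |G| = 32.
Closing under the operation: H = {e, r^4, r^8, r^12, r^2s, r^6s, r^10s, r^14s}, so |H| = 8.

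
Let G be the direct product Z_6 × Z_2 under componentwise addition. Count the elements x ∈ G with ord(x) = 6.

An element (a,b) has order lcm(ord(a), ord(b)); count pairs with lcm equal to 6.
Enumerating gives 6 such elements.

6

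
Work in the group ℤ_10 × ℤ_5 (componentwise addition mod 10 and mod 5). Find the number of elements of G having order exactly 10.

24

An element (a,b) has order lcm(ord(a), ord(b)); count pairs with lcm equal to 10.
Enumerating gives 24 such elements.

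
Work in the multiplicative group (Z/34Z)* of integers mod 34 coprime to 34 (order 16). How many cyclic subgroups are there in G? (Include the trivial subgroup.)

Group the elements of G by the cyclic subgroup they generate; each cyclic subgroup of order d accounts for φ(d) elements.
Cyclic subgroups by order — order 1: 1; order 2: 1; order 4: 1; order 8: 1; order 16: 1.
Total: 5.

5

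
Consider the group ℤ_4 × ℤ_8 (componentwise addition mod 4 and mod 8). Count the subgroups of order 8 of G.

7

|G| = 32 and 8 | 32, so subgroups of order 8 are possible by Lagrange.
The subgroups of order 8 are: {(0,0), (0,1), (0,2), (0,3), (0,4), (0,5), (0,6), (0,7)}; {(0,0), (0,2), (0,4), (0,6), (2,0), (2,2), (2,4), (2,6)}; {(0,0), (0,2), (0,4), (0,6), (2,1), (2,3), (2,5), (2,7)}; {(0,0), (0,4), (1,0), (1,4), (2,0), (2,4), (3,0), (3,4)}; … (7 in all).
So G has 7 subgroups of order 8.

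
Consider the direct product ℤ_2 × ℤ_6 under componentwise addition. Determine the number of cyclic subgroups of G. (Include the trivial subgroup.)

8

Group the elements of G by the cyclic subgroup they generate; each cyclic subgroup of order d accounts for φ(d) elements.
Cyclic subgroups by order — order 1: 1; order 2: 3; order 3: 1; order 6: 3.
Total: 8.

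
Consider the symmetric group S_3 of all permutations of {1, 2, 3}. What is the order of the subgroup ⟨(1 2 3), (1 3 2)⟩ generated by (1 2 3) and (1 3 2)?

|⟨(1 2 3)⟩| = 3 and |⟨(1 3 2)⟩| = 3, so |H| is a multiple of lcm(3, 3) = 3 and divides |G| = 6.
Closing under the operation: H = {e, (1 2 3), (1 3 2)}, so |H| = 3.

3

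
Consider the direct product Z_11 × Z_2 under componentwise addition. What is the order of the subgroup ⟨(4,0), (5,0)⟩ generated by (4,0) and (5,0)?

11

|⟨(4,0)⟩| = 11 and |⟨(5,0)⟩| = 11, so |H| is a multiple of lcm(11, 11) = 11 and divides |G| = 22.
Closing under the operation: H = {(0,0), (1,0), (2,0), (3,0), (4,0), (5,0), (6,0), (7,0), (8,0), (9,0), (10,0)}, so |H| = 11.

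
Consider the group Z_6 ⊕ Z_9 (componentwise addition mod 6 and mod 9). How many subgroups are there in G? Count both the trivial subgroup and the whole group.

20

|G| = 54, so by Lagrange every subgroup order divides 54. Divisors: 1, 2, 3, 6, 9, 18, 27, 54.
Subgroups by order — order 1: 1; order 2: 1; order 3: 4; order 6: 4; order 9: 4; order 18: 4; order 27: 1; order 54: 1.
Total: 1 + 1 + 4 + 4 + 4 + 4 + 1 + 1 = 20.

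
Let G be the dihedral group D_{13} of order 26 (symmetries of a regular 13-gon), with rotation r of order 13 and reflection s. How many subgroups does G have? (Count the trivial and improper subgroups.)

16

|G| = 26, so by Lagrange every subgroup order divides 26. Divisors: 1, 2, 13, 26.
Subgroups by order — order 1: 1; order 2: 13; order 13: 1; order 26: 1.
Total: 1 + 13 + 1 + 1 = 16.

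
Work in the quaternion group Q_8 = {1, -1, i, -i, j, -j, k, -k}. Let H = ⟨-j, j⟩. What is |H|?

4

|⟨-j⟩| = 4 and |⟨j⟩| = 4, so |H| is a multiple of lcm(4, 4) = 4 and divides |G| = 8.
Closing under the operation: H = {1, -1, j, -j}, so |H| = 4.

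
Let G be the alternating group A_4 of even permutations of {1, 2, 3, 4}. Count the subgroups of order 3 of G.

4

|G| = 12 and 3 | 12, so subgroups of order 3 are possible by Lagrange.
The subgroups of order 3 are: {e, (1 2 3), (1 3 2)}; {e, (1 2 4), (1 4 2)}; {e, (1 3 4), (1 4 3)}; {e, (2 3 4), (2 4 3)}.
So G has 4 subgroups of order 3.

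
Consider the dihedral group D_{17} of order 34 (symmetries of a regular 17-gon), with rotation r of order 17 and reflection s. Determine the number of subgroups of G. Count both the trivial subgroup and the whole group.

|G| = 34, so by Lagrange every subgroup order divides 34. Divisors: 1, 2, 17, 34.
Subgroups by order — order 1: 1; order 2: 17; order 17: 1; order 34: 1.
Total: 1 + 17 + 1 + 1 = 20.

20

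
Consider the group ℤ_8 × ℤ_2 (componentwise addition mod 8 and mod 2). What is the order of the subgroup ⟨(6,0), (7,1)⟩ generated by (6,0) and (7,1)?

|⟨(6,0)⟩| = 4 and |⟨(7,1)⟩| = 8, so |H| is a multiple of lcm(4, 8) = 8 and divides |G| = 16.
Closing under the operation: H = {(0,0), (1,1), (2,0), (3,1), (4,0), (5,1), (6,0), (7,1)}, so |H| = 8.

8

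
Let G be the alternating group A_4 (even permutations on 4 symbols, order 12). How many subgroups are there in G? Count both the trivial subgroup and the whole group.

|G| = 12, so by Lagrange every subgroup order divides 12. Divisors: 1, 2, 3, 4, 6, 12.
Subgroups by order — order 1: 1; order 2: 3; order 3: 4; order 4: 1; order 6: 0; order 12: 1.
Total: 1 + 3 + 4 + 1 + 0 + 1 = 10.

10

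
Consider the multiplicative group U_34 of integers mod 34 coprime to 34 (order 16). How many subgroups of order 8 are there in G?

|G| = 16 and 8 | 16, so subgroups of order 8 are possible by Lagrange.
The subgroups of order 8 are: {1, 9, 13, 15, 19, 21, 25, 33}.
So G has 1 subgroup of order 8.

1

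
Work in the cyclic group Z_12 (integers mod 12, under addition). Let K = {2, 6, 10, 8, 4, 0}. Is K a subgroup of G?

Yes

|K| = 6 divides |G| = 12, consistent with Lagrange.
K contains the identity, every element's inverse is in K, and K is closed under +: it is a subgroup.
In fact K = ⟨2⟩.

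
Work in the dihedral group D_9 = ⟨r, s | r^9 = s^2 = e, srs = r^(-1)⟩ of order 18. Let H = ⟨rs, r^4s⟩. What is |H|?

6

|⟨rs⟩| = 2 and |⟨r^4s⟩| = 2, so |H| is a multiple of lcm(2, 2) = 2 and divides |G| = 18.
Closing under the operation: H = {e, r^3, r^6, rs, r^4s, r^7s}, so |H| = 6.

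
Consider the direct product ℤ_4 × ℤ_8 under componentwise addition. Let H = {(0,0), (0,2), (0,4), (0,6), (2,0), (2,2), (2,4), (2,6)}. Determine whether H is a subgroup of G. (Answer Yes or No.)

Yes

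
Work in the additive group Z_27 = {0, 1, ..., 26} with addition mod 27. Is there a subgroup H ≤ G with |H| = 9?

9 | 27. A subgroup of order 9 is {0, 3, 6, 9, 12, 15, 18, 21, 24}.

Yes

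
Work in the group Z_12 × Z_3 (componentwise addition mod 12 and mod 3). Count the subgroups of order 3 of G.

4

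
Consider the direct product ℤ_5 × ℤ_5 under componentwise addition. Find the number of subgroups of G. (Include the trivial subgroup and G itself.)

|G| = 25, so by Lagrange every subgroup order divides 25. Divisors: 1, 5, 25.
Subgroups by order — order 1: 1; order 5: 6; order 25: 1.
Total: 1 + 6 + 1 = 8.

8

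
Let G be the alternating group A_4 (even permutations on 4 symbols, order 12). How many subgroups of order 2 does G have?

3

|G| = 12 and 2 | 12, so subgroups of order 2 are possible by Lagrange.
The subgroups of order 2 are: {e, (1 2)(3 4)}; {e, (1 3)(2 4)}; {e, (1 4)(2 3)}.
So G has 3 subgroups of order 2.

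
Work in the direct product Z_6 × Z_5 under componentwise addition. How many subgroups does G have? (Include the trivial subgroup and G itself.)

|G| = 30, so by Lagrange every subgroup order divides 30. Divisors: 1, 2, 3, 5, 6, 10, 15, 30.
Subgroups by order — order 1: 1; order 2: 1; order 3: 1; order 5: 1; order 6: 1; order 10: 1; order 15: 1; order 30: 1.
Total: 1 + 1 + 1 + 1 + 1 + 1 + 1 + 1 = 8.

8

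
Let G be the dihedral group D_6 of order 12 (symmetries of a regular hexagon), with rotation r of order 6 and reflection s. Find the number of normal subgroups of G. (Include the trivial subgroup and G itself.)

G has 16 subgroups. Checking conjugation-invariance by order — order 1: 1/1 normal; order 2: 1/7 normal; order 3: 1/1 normal; order 4: 0/3 normal; order 6: 3/3 normal; order 12: 1/1 normal.
Total normal subgroups: 7.

7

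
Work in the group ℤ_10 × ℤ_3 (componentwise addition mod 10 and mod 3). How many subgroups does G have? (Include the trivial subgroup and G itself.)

|G| = 30, so by Lagrange every subgroup order divides 30. Divisors: 1, 2, 3, 5, 6, 10, 15, 30.
Subgroups by order — order 1: 1; order 2: 1; order 3: 1; order 5: 1; order 6: 1; order 10: 1; order 15: 1; order 30: 1.
Total: 1 + 1 + 1 + 1 + 1 + 1 + 1 + 1 = 8.

8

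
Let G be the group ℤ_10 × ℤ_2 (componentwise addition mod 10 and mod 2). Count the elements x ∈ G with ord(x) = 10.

An element (a,b) has order lcm(ord(a), ord(b)); count pairs with lcm equal to 10.
Enumerating gives 12 such elements.

12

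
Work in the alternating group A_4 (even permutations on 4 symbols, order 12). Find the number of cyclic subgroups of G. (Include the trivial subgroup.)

8

A cyclic subgroup of order d is generated by each of its φ(d) elements of order d, so the cyclic subgroups of order d number (#elements of order d)/φ(d).
Cyclic subgroups by order — order 1: 1; order 2: 3; order 3: 4.
Total: 8.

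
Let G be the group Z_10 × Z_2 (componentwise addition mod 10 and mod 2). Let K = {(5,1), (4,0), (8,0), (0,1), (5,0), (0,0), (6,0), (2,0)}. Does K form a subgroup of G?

|K| = 8 does not divide |G| = 20, so by Lagrange K is not a subgroup.

No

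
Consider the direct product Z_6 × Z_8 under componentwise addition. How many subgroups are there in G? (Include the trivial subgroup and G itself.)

22

|G| = 48, so by Lagrange every subgroup order divides 48. Divisors: 1, 2, 3, 4, 6, 8, 12, 16, 24, 48.
Subgroups by order — order 1: 1; order 2: 3; order 3: 1; order 4: 3; order 6: 3; order 8: 3; order 12: 3; order 16: 1; order 24: 3; order 48: 1.
Total: 1 + 3 + 1 + 3 + 3 + 3 + 3 + 1 + 3 + 1 = 22.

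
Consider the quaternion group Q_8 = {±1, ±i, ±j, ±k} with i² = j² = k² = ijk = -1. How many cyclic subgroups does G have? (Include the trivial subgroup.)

Group the elements of G by the cyclic subgroup they generate; each cyclic subgroup of order d accounts for φ(d) elements.
Cyclic subgroups by order — order 1: 1; order 2: 1; order 4: 3.
Total: 5.

5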